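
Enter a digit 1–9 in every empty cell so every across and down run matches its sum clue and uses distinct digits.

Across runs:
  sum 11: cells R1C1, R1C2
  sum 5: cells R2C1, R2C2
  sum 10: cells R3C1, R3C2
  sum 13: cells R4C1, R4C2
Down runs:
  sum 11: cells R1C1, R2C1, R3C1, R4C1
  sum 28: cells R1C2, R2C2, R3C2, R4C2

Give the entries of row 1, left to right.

11 in 4 cells must be {1,2,3,5}.
Only 4 fits R2C2 under both its across sum 5 and down sum 28.
The 13 across and the 11 down share only 5, so R4C1 = 5.
R4C2 = 13 − 5 = 8 completes the 13 across.
R2C1 = 5 − 4 = 1 completes the 5 across.
No cell is forced outright now. R1C1 can only be 2 or 3 (the digits allowed by both its 11 across and its 11 down). If R1C1 = 3: then R1C2 would have to be in {8} for the 11 across but in {7,9} for the 28 down — contradiction. So R1C1 = 2.
R1C2 = 11 − 2 = 9 completes the 11 across.

2, 9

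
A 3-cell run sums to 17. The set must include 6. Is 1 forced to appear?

No

Counterexample: {2,6,9} sums to 17 under that restriction without using 1.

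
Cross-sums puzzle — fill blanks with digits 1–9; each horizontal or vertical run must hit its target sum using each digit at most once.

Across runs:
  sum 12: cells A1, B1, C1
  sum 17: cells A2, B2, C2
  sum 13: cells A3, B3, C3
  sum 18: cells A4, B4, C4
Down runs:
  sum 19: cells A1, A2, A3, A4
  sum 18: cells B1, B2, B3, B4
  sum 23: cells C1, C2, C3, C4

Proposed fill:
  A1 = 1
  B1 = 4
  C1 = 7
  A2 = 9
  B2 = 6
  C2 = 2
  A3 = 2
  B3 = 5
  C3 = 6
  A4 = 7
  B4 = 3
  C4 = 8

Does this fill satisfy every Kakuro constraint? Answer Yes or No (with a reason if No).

Yes

Across: 1+4+7=12; 9+6+2=17; 2+5+6=13; 7+3+8=18. Down: 1+9+2+7=19; 4+6+5+3=18; 7+2+6+8=23. No digit repeats within any run.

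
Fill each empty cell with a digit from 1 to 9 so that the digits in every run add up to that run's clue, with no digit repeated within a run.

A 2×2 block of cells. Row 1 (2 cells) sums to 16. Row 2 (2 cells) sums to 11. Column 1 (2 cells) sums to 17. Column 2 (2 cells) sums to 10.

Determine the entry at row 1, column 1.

16 in 2 cells must be {7,9}; 17 in 2 cells must be {8,9}.
The 16 across and the 17 down share only 9, so (1,1) = 9.
(1,2) = 16 − 9 = 7 completes the 16 across.
(2,1) = 17 − 9 = 8 completes the 17 down.
(2,2) = 11 − 8 = 3 completes the 11 across.

9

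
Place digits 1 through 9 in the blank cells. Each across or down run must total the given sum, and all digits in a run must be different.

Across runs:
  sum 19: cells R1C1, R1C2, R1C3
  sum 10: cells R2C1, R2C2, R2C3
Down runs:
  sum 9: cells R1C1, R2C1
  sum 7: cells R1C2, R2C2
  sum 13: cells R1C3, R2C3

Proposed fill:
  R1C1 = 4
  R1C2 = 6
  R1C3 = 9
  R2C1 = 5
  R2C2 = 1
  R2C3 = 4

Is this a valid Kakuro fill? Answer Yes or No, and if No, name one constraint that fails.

Across: 4+6+9=19; 5+1+4=10. Down: 4+5=9; 6+1=7; 9+4=13. No digit repeats within any run.

Yes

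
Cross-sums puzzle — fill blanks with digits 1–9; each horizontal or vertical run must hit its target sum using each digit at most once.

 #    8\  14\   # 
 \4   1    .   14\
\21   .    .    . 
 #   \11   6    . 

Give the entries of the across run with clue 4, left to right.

1 3

4 in 2 cells must be {1,3}.
R1C2 = 4 − 1 = 3 completes the 4 across.
R2C1 = 8 − 1 = 7 completes the 8 down.
R2C2 = 14 − 9 = 5 completes the 14 down.
R2C3 = 21 − 12 = 9 completes the 21 across.
R3C3 = 11 − 6 = 5 completes the 11 across.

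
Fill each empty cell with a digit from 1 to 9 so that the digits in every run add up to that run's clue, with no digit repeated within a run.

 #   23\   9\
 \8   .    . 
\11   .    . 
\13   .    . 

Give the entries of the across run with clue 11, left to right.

8 3

23 in 3 cells must be {6,8,9}.
The 8 across and the 23 down share only 6, so R1C1 = 6.
R1C2 = 8 − 6 = 2 completes the 8 across.
Nothing is forced directly, so branch on R2C1, whose candidates are 8 or 9. If R2C1 = 9: then R2C2 would have to be in {2} for the 11 across but in {1,3,4,6} for the 9 down — contradiction. So R2C1 = 8.
R2C2 = 11 − 8 = 3 completes the 11 across.
R3C1 = 23 − 14 = 9 completes the 23 down.
R3C2 = 13 − 9 = 4 completes the 13 across.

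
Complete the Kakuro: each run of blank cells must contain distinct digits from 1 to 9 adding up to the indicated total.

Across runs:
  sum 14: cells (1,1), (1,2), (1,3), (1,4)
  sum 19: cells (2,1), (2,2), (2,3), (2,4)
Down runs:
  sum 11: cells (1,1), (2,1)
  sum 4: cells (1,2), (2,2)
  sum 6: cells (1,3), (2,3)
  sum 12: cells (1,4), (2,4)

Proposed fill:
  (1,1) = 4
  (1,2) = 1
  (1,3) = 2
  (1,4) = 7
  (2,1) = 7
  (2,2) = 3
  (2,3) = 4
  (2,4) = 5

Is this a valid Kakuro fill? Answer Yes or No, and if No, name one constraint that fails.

Across: 4+1+2+7=14; 7+3+4+5=19. Down: 4+7=11; 1+3=4; 2+4=6; 7+5=12. No digit repeats within any run.

Yes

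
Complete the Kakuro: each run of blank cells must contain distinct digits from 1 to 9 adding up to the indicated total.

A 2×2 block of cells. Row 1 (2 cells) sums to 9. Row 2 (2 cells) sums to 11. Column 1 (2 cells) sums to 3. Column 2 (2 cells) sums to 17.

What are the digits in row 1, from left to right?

3 in 2 cells must be {1,2}; 17 in 2 cells must be {8,9}.
The 9 across and the 17 down share only 8, so (1,2) = 8.
The 11 across and the 3 down share only 2, so (2,1) = 2.
(2,2) = 11 − 2 = 9 completes the 11 across.
(1,1) = 9 − 8 = 1 completes the 9 across.

1 8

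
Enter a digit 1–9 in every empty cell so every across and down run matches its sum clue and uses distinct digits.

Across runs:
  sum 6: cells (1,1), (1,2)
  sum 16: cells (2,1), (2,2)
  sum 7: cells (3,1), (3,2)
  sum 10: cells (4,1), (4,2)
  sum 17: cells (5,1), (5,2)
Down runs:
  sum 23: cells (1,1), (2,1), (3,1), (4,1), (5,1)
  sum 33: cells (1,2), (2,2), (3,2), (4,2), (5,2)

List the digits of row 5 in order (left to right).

8, 9

16 in 2 cells must be {7,9}; 17 in 2 cells must be {8,9}.
Nothing is forced directly, so branch on (1,2), whose candidates are 4 or 5. If (1,2) = 4: that forces (1,1) = 2, (3,2) = 5, after which (3,1) would have to be in {2} for the 7 across but in {1,3,4,5,6,7,8,9} for the 23 down — contradiction. So (1,2) = 5.
(1,1) = 6 − 5 = 1 completes the 6 across.
Given what's placed, (3,2) must be 4 to fit the 7 across and 33 down.
(3,1) = 7 − 4 = 3 completes the 7 across.
No cell is forced outright now. (5,1) can only be 8 or 9 (the digits allowed by both its 17 across and its 23 down). If (5,1) = 9: then (2,1) would have to be in {7,9} for the 16 across but in {2,4,6,8} for the 23 down — contradiction. So (5,1) = 8.
(5,2) = 17 − 8 = 9 completes the 17 across.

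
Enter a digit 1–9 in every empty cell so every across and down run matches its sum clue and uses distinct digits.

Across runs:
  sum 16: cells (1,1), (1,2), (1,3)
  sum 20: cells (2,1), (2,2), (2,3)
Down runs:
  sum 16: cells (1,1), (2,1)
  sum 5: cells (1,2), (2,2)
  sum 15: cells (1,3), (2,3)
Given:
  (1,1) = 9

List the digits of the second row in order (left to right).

7 4 9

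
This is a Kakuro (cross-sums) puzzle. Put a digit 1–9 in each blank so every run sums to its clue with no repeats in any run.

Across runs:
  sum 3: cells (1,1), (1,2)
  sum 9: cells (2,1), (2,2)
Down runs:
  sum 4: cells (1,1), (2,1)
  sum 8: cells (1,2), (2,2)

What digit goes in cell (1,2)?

3 in 2 cells must be {1,2}; 4 in 2 cells must be {1,3}.
The 3 across and the 4 down share only 1, so (1,1) = 1.
(1,2) = 3 − 1 = 2 completes the 3 across.
(2,1) = 4 − 1 = 3 completes the 4 down.
(2,2) = 9 − 3 = 6 completes the 9 across.

2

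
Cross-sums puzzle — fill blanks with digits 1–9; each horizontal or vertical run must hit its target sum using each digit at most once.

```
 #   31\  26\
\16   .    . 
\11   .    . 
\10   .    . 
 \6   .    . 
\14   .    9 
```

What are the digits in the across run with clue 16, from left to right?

9 7

16 in 2 cells must be {7,9}.
R1C2 = 7: the only remaining digit allowed by both the 16 across and the 26 down.
R5C1 = 14 − 9 = 5 completes the 14 across.
R1C1 = 16 − 7 = 9 completes the 16 across.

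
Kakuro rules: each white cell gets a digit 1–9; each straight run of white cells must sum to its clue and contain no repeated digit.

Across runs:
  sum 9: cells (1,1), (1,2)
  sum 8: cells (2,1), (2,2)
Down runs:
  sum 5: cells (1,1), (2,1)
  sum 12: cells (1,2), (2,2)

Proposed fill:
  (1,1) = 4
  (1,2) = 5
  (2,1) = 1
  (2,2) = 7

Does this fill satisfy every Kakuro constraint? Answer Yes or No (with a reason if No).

Yes

Across: 4+5=9; 1+7=8. Down: 4+1=5; 5+7=12. No digit repeats within any run.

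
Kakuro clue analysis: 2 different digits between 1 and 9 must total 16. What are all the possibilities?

{7,9}

2 distinct digits from 1–9 sum between 3 and 17.
Only one set works: {7,9}.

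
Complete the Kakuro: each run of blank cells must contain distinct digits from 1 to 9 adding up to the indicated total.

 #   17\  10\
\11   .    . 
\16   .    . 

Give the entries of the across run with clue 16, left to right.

9 7

16 in 2 cells must be {7,9}; 17 in 2 cells must be {8,9}.
The 16 across and the 17 down share only 9, so R2C1 = 9.
R2C2 = 16 − 9 = 7 completes the 16 across.
R1C1 = 17 − 9 = 8 completes the 17 down.
R1C2 = 11 − 8 = 3 completes the 11 across.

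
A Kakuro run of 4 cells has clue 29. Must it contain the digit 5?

Yes

The only way to make 29 from 4 distinct digits is {5,7,8,9}, which contains 5.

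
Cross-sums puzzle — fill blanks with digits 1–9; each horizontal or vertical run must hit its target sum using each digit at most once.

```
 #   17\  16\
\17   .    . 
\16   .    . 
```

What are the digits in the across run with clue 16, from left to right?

17 in 2 cells must be {8,9}; 16 in 2 cells must be {7,9}.
The 17 across and the 16 down share only 9, so R1C2 = 9.
The 16 across and the 17 down share only 9, so R2C1 = 9.
R2C2 = 16 − 9 = 7 completes the 16 across.
R1C1 = 17 − 9 = 8 completes the 17 across.

9 7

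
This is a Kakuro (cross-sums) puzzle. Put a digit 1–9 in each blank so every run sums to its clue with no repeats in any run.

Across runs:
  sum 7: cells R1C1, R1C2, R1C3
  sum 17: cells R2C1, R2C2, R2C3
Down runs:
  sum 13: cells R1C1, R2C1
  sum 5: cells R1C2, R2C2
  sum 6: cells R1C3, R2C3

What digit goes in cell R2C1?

7 in 3 cells must be {1,2,4}.
The 7 across and the 13 down share only 4, so R1C1 = 4.
R2C1 = 13 − 4 = 9 completes the 13 down.
Nothing is forced directly, so branch on R1C2, whose candidates are 1 or 2. If R1C2 = 1: that forces R1C3 = 2, after which R2C2 would have to be in {1,2,3,5,6,7} for the 17 across but in {4} for the 5 down — contradiction. So R1C2 = 2.
R1C3 = 7 − 6 = 1 completes the 7 across.
R2C2 = 5 − 2 = 3 completes the 5 down.
R2C3 = 17 − 12 = 5 completes the 17 across.

9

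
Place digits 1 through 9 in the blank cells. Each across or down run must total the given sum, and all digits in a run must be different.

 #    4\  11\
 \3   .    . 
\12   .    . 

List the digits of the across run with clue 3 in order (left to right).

3 in 2 cells must be {1,2}; 4 in 2 cells must be {1,3}.
The 3 across and the 4 down share only 1, so R1C1 = 1.
R1C2 = 3 − 1 = 2 completes the 3 across.
R2C1 = 4 − 1 = 3 completes the 4 down.
R2C2 = 12 − 3 = 9 completes the 12 across.

1 2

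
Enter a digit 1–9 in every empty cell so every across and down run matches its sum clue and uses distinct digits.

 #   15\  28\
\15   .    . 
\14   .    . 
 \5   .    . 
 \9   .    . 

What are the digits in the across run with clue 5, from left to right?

1 4

Only 4 fits R3C2 under both its across sum 5 and down sum 28.
R3C1 = 5 − 4 = 1 completes the 5 across.
Nothing is forced directly, so branch on R4C2, whose candidates are 7 or 8. If R4C2 = 8: that forces R2C2 = 9, after which R4C1 would have to be in {1} for the 9 across but in {2,3,4,5,6,7,8,9} for the 15 down — contradiction. So R4C2 = 7.
R4C1 = 9 − 7 = 2 completes the 9 across.
No cell is forced outright now. R1C2 can only be 8 or 9 (the digits allowed by both its 15 across and its 28 down). If R1C2 = 9: then R1C1 would have to be in {6} for the 15 across but in {3,4,5,7,8,9} for the 15 down — contradiction. So R1C2 = 8.
R1C1 = 15 − 8 = 7 completes the 15 across.
R2C1 = 15 − 10 = 5 completes the 15 down.
R2C2 = 14 − 5 = 9 completes the 14 across.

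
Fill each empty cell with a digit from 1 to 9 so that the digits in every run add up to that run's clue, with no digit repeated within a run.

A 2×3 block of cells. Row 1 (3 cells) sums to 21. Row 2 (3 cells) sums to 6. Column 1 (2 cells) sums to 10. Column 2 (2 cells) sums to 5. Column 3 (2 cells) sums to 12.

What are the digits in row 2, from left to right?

6 in 3 cells must be {1,2,3}.
The 21 across and the 5 down share only 4, so (1,2) = 4.
(2,2) = 5 − 4 = 1 completes the 5 down.
Given what's placed, (2,3) must be 3 to fit the 6 across and 12 down.
(1,3) = 12 − 3 = 9 completes the 12 down.
(2,1) = 6 − 4 = 2 completes the 6 across.
(1,1) = 21 − 13 = 8 completes the 21 across.

2 1 3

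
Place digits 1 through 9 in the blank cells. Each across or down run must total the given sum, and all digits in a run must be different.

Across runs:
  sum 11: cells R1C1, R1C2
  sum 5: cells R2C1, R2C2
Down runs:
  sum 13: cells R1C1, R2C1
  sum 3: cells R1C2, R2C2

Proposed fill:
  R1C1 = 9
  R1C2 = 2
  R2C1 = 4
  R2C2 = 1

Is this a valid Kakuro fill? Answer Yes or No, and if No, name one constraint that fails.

Across: 9+2=11; 4+1=5. Down: 9+4=13; 2+1=3. No digit repeats within any run.

Yes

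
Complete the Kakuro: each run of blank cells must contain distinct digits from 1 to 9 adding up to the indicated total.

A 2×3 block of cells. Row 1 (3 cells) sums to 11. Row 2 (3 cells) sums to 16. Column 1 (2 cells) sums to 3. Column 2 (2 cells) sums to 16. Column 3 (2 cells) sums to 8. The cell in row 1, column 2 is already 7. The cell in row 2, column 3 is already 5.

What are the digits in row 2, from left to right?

2 9 5

3 in 2 cells must be {1,2}; 16 in 2 cells must be {7,9}.
(1,1) = 1: the only remaining digit allowed by both the 11 across and the 3 down.
(1,3) = 11 − 8 = 3 completes the 11 across.
(2,1) = 3 − 1 = 2 completes the 3 down.
(2,2) = 16 − 7 = 9 completes the 16 across.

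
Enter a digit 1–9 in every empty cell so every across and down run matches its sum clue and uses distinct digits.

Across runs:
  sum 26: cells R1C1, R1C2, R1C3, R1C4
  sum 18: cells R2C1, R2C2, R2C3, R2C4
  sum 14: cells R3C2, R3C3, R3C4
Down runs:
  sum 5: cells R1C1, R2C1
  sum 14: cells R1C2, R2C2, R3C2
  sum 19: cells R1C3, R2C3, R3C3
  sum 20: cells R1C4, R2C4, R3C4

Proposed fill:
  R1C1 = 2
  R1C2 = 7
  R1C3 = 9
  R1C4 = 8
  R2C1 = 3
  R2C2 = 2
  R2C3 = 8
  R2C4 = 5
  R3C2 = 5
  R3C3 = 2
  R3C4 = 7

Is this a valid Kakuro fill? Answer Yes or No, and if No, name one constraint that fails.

Yes

Across: 2+7+9+8=26; 3+2+8+5=18; 5+2+7=14. Down: 2+3=5; 7+2+5=14; 9+8+2=19; 8+5+7=20. No digit repeats within any run.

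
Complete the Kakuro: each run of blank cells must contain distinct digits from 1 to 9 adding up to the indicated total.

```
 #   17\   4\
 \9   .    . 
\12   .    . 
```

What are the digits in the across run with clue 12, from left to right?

9 3

17 in 2 cells must be {8,9}; 4 in 2 cells must be {1,3}.
The 9 across and the 17 down share only 8, so R1C1 = 8.
R1C2 = 9 − 8 = 1 completes the 9 across.
R2C1 = 17 − 8 = 9 completes the 17 down.
R2C2 = 12 − 9 = 3 completes the 12 across.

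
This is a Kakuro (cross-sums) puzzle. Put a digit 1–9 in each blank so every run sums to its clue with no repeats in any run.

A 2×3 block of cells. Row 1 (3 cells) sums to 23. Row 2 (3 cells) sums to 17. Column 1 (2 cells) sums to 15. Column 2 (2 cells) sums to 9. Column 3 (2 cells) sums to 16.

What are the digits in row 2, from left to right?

23 in 3 cells must be {6,8,9}; 16 in 2 cells must be {7,9}.
The 23 across and the 16 down share only 9, so (1,3) = 9.
(2,3) = 16 − 9 = 7 completes the 16 down.
Nothing is forced directly, so branch on (1,1), whose candidates are 6 or 8. If (1,1) = 8: that forces (1,2) = 6, after which (2,1) would have to be in {1,2,4,6,8,9} for the 17 across but in {7} for the 15 down — contradiction. So (1,1) = 6.
(1,2) = 23 − 15 = 8 completes the 23 across.
(2,1) = 15 − 6 = 9 completes the 15 down.
(2,2) = 17 − 16 = 1 completes the 17 across.

9 1 7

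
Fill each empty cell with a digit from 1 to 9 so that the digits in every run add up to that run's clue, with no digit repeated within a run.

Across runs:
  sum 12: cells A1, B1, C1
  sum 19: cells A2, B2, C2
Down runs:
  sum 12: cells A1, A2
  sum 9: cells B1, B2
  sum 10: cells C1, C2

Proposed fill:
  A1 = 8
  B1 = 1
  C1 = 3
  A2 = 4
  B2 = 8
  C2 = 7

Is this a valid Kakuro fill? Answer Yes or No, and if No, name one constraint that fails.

Yes

Across: 8+1+3=12; 4+8+7=19. Down: 8+4=12; 1+8=9; 3+7=10. No digit repeats within any run.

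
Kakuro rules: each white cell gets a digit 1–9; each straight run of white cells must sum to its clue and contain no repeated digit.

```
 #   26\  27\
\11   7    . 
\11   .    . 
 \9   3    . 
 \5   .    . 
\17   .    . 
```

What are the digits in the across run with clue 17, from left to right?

17 in 2 cells must be {8,9}.
R1C2 = 11 − 7 = 4 completes the 11 across.
R3C2 = 9 − 3 = 6 completes the 9 across.
Nothing is forced directly, so branch on R4C1, whose candidates are 1 or 2. If R4C1 = 1: then R4C2 would have to be in {4} for the 5 across but in {1,2,3,5,7,8,9} for the 27 down — contradiction. So R4C1 = 2.
R4C2 = 5 − 2 = 3 completes the 5 across.
R5C2 = 9: the only remaining digit allowed by both the 17 across and the 27 down.
R2C2 = 27 − 22 = 5 completes the 27 down.
R5C1 = 17 − 9 = 8 completes the 17 across.

8 9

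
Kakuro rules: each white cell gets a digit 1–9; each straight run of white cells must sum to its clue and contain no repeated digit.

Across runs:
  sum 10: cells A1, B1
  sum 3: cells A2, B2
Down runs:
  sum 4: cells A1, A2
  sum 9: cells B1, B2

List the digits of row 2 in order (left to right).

1 2

3 in 2 cells must be {1,2}; 4 in 2 cells must be {1,3}.
The 3 across and the 4 down share only 1, so A2 = 1.
B2 = 3 − 1 = 2 completes the 3 across.
A1 = 4 − 1 = 3 completes the 4 down.
B1 = 10 − 3 = 7 completes the 10 across.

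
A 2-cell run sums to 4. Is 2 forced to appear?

No

The only way to make 4 from 2 distinct digits is {1,3}, which does not contain 2.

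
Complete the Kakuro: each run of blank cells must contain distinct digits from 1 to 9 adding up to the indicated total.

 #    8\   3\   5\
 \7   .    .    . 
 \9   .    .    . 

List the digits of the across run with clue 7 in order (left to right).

7 in 3 cells must be {1,2,4}; 3 in 2 cells must be {1,2}.
Nothing is forced directly, so branch on R1C1, whose candidates are 1 or 2. If R1C1 = 1: that forces R1C2 = 2, R1C3 = 4, after which R2C1 would have to be in {1,2,3,4,5,6} for the 9 across but in {7} for the 8 down — contradiction. So R1C1 = 2.
Given what's placed, R1C2 must be 1 to fit the 7 across and 3 down.
R1C3 = 7 − 3 = 4 completes the 7 across.
R2C1 = 8 − 2 = 6 completes the 8 down.
R2C2 = 3 − 1 = 2 completes the 3 down.
R2C3 = 9 − 8 = 1 completes the 9 across.

2, 1, 4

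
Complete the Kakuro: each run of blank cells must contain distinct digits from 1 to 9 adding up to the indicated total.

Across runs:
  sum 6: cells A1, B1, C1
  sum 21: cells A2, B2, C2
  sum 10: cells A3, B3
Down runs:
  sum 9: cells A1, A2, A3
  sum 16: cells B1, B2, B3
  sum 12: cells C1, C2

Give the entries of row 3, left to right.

6 in 3 cells must be {1,2,3}.
Only 3 fits C1 under both its across sum 6 and down sum 12.
C2 = 12 − 3 = 9 completes the 12 down.
Nothing is forced directly, so branch on A1, whose candidates are 1 or 2. If A1 = 1: that forces B1 = 2, A2 = 5, after which B2 would have to be in {7} for the 21 across but in {5,6,8,9} for the 16 down — contradiction. So A1 = 2.
B1 = 6 − 5 = 1 completes the 6 across.
A2 = 4: the only remaining digit allowed by both the 21 across and the 9 down.
B2 = 21 − 13 = 8 completes the 21 across.
A3 = 9 − 6 = 3 completes the 9 down.
B3 = 10 − 3 = 7 completes the 10 across.

3 7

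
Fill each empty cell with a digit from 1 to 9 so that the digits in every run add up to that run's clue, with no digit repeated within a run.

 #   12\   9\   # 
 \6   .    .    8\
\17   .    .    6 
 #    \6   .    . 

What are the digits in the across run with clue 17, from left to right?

8, 3, 6

R3C3 = 8 − 6 = 2 completes the 8 down.
R3C2 = 6 − 2 = 4 completes the 6 across.
Given what's placed, R1C2 must be 2 to fit the 6 across and 9 down.
R2C2 = 9 − 6 = 3 completes the 9 down.
R1C1 = 6 − 2 = 4 completes the 6 across.
R2C1 = 17 − 9 = 8 completes the 17 across.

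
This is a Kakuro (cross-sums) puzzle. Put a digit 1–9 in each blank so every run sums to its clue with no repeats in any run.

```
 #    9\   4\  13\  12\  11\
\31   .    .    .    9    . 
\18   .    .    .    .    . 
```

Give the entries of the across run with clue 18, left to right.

2, 1, 5, 3, 7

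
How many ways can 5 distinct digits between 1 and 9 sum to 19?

5

5 distinct digits from 1–9 sum between 15 and 35.
Enumerating: {1,2,3,4,9}, {1,2,3,5,8}, {1,2,3,6,7}, {1,2,4,5,7}, {1,3,4,5,6}.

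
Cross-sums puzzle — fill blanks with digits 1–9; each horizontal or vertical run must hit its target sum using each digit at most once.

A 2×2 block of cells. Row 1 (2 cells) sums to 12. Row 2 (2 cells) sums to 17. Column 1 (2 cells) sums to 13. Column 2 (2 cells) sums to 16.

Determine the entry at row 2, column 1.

8

17 in 2 cells must be {8,9}; 16 in 2 cells must be {7,9}.
The 17 across and the 16 down share only 9, so (2,2) = 9.
(1,2) = 16 − 9 = 7 completes the 16 down.
(2,1) = 17 − 9 = 8 completes the 17 across.
(1,1) = 12 − 7 = 5 completes the 12 across.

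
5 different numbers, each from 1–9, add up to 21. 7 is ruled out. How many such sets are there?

5 distinct digits from 1–9 sum between 15 and 35.
Dropping sets that contain 7.
Enumerating: {1,2,3,6,9}, {1,2,4,5,9}, {1,2,4,6,8}, {1,3,4,5,8}.

4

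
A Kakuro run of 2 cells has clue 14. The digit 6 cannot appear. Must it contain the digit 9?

Yes

The only way to make 14 from 2 distinct digits under that restriction is {5,9}, which contains 9.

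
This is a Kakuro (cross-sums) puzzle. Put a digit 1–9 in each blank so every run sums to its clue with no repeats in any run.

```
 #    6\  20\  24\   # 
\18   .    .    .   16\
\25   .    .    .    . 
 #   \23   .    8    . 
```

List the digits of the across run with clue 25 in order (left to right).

4 5 9 7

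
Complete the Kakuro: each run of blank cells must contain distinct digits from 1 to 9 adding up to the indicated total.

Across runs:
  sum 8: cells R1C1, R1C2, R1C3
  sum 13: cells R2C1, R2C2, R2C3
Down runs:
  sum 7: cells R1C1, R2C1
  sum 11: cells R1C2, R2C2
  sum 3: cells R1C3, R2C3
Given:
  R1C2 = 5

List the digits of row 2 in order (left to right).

5, 6, 2

3 in 2 cells must be {1,2}.
R2C2 = 11 − 5 = 6 completes the 11 down.
Given what's placed, R2C3 must be 2 to fit the 13 across and 3 down.
R1C3 = 3 − 2 = 1 completes the 3 down.
R2C1 = 13 − 8 = 5 completes the 13 across.
R1C1 = 8 − 6 = 2 completes the 8 across.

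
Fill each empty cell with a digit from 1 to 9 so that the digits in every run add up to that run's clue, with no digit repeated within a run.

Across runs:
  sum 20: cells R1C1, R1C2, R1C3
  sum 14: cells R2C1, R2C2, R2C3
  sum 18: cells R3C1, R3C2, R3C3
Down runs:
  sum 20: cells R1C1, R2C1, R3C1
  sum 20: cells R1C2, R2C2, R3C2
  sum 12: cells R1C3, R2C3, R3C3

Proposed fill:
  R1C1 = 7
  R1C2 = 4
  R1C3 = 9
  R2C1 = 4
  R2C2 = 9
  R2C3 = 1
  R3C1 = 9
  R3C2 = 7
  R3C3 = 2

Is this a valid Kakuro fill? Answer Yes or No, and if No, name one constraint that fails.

Yes

Across: 7+4+9=20; 4+9+1=14; 9+7+2=18. Down: 7+4+9=20; 4+9+7=20; 9+1+2=12. No digit repeats within any run.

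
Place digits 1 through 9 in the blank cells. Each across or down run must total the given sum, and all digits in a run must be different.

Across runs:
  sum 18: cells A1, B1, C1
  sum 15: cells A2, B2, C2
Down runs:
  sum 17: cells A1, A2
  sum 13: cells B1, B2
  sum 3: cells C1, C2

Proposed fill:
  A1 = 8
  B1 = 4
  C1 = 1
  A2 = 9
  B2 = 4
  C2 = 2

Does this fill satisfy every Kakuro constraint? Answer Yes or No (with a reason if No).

No — the across run A1–C1 sums to 13, not 18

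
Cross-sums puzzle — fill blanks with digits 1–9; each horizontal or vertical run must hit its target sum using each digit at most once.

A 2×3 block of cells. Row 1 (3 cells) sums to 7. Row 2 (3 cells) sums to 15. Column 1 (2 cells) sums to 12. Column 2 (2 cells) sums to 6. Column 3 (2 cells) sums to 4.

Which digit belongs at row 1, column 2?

7 in 3 cells must be {1,2,4}; 4 in 2 cells must be {1,3}.
The 7 across and the 12 down share only 4, so (1,1) = 4.
Given what's placed, (1,3) must be 1 to fit the 7 across and 4 down.
(2,1) = 12 − 4 = 8 completes the 12 down.
(2,3) = 4 − 1 = 3 completes the 4 down.
(1,2) = 7 − 5 = 2 completes the 7 across.
(2,2) = 15 − 11 = 4 completes the 15 across.

2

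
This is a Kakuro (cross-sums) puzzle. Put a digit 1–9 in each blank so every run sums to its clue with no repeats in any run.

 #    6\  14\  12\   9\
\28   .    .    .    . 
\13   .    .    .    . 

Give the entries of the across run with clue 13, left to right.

1, 5, 4, 3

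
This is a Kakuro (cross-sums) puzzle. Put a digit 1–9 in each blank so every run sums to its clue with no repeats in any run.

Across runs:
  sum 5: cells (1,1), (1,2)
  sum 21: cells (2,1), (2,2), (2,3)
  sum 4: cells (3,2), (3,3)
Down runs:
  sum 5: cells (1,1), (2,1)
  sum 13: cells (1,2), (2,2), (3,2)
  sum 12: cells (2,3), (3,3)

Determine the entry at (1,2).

4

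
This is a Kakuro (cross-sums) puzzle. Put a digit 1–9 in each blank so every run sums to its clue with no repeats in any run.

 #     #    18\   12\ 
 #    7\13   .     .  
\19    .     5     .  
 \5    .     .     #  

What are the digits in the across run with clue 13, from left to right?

9 4

R2C1 = 6: the only remaining digit allowed by both the 19 across and the 7 down.
R2C3 = 19 − 11 = 8 completes the 19 across.
R3C1 = 7 − 6 = 1 completes the 7 down.
R3C2 = 5 − 1 = 4 completes the 5 across.
R1C2 = 18 − 9 = 9 completes the 18 down.
R1C3 = 13 − 9 = 4 completes the 13 across.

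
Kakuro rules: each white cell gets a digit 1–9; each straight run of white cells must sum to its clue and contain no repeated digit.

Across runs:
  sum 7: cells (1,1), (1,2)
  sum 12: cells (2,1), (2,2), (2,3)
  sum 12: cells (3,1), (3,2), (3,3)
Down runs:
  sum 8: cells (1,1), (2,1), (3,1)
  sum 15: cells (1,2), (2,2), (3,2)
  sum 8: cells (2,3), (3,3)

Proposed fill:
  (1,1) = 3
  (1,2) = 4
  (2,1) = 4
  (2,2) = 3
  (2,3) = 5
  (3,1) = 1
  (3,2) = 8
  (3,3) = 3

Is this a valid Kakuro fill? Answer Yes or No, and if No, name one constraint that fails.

Yes

Across: 3+4=7; 4+3+5=12; 1+8+3=12. Down: 3+4+1=8; 4+3+8=15; 5+3=8. No digit repeats within any run.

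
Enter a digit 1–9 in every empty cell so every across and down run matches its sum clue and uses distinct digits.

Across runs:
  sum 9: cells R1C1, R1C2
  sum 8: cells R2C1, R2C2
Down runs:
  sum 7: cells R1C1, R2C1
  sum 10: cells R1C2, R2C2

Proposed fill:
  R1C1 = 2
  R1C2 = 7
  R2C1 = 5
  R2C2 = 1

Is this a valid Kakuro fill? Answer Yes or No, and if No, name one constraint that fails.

No — the down run R1C2–R2C2 sums to 8, not 10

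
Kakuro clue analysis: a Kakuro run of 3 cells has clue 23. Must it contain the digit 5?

No

The only way to make 23 from 3 distinct digits is {6,8,9}, which does not contain 5.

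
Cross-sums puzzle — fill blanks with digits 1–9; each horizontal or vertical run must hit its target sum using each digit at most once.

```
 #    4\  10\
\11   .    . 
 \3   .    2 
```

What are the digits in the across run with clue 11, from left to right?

3 8

3 in 2 cells must be {1,2}; 4 in 2 cells must be {1,3}.
R1C1 = 3: only digit in both the 11-across and 4-down candidate sets.
R1C2 = 11 − 3 = 8 completes the 11 across.
R2C1 = 3 − 2 = 1 completes the 3 across.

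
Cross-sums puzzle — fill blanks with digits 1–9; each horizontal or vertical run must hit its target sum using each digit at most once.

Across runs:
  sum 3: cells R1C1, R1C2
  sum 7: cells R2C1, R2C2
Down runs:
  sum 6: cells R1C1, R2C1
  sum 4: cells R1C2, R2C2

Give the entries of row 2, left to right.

4 3

3 in 2 cells must be {1,2}; 4 in 2 cells must be {1,3}.
The 3 across and the 4 down share only 1, so R1C2 = 1.
R2C2 = 4 − 1 = 3 completes the 4 down.
R1C1 = 3 − 1 = 2 completes the 3 across.
R2C1 = 7 − 3 = 4 completes the 7 across.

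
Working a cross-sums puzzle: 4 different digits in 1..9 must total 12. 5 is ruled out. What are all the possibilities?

{1,2,3,6}

4 distinct digits from 1–9 sum between 10 and 30.
Dropping sets that contain 5.
Only one set works: {1,2,3,6}.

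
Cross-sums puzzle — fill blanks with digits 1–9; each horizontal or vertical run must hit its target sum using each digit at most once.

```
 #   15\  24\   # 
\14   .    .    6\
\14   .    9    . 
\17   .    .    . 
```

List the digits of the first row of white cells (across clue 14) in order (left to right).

6 8

24 in 3 cells must be {7,8,9}.
R1C2 = 8: the only remaining digit allowed by both the 14 across and the 24 down.
R3C2 = 24 − 17 = 7 completes the 24 down.
R1C1 = 14 − 8 = 6 completes the 14 across.
Nothing is forced directly, so branch on R2C1, whose candidates are 1 or 2 or 4. If R2C1 = 2: then R2C3 would have to be in {3} for the 14 across but in {1,2,4,5} for the 6 down — contradiction. If R2C1 = 4: that forces R2C3 = 1, after which R3C1 would have to be in {1,2,4,6,8,9} for the 17 across but in {5} for the 15 down — contradiction. So R2C1 = 1.
R2C3 = 14 − 10 = 4 completes the 14 across.
R3C1 = 15 − 7 = 8 completes the 15 down.
R3C3 = 17 − 15 = 2 completes the 17 across.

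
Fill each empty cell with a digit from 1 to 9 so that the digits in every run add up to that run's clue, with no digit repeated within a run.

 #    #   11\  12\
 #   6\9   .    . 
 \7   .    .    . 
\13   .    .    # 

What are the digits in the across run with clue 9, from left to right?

7 in 3 cells must be {1,2,4}.
The 7 across and the 12 down share only 4, so R2C3 = 4.
R1C3 = 12 − 4 = 8 completes the 12 down.
R1C2 = 9 − 8 = 1 completes the 9 across.
R2C2 = 2: the only remaining digit allowed by both the 7 across and the 11 down.
R3C2 = 11 − 3 = 8 completes the 11 down.
R2C1 = 7 − 6 = 1 completes the 7 across.
R3C1 = 13 − 8 = 5 completes the 13 across.

1 8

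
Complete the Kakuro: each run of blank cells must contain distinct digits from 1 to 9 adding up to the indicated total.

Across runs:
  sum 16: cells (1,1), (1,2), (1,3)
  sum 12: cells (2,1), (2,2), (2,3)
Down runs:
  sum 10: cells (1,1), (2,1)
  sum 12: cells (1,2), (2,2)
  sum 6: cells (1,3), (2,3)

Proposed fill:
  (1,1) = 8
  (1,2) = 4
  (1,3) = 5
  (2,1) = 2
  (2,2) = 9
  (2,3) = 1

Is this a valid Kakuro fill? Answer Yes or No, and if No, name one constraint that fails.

No — the across run (1,1)–(1,3) sums to 17, not 16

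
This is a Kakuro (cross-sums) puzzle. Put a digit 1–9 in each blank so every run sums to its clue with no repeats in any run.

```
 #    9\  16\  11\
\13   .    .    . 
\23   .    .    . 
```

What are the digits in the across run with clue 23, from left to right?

8 9 6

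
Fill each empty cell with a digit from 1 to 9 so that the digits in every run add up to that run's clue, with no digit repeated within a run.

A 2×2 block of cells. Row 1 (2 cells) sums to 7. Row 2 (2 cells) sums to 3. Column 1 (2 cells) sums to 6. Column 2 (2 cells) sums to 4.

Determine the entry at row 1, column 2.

3

3 in 2 cells must be {1,2}; 4 in 2 cells must be {1,3}.
The 3 across and the 4 down share only 1, so (2,2) = 1.
(1,2) = 4 − 1 = 3 completes the 4 down.
(2,1) = 3 − 1 = 2 completes the 3 across.
(1,1) = 7 − 3 = 4 completes the 7 across.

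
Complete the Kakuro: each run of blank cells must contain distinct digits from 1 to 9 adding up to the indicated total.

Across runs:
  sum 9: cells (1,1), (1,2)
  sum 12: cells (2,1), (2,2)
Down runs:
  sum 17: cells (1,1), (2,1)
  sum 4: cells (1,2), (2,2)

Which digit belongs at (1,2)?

17 in 2 cells must be {8,9}; 4 in 2 cells must be {1,3}.
The 9 across and the 17 down share only 8, so (1,1) = 8.
(1,2) = 9 − 8 = 1 completes the 9 across.
(2,1) = 17 − 8 = 9 completes the 17 down.
(2,2) = 12 − 9 = 3 completes the 12 across.

1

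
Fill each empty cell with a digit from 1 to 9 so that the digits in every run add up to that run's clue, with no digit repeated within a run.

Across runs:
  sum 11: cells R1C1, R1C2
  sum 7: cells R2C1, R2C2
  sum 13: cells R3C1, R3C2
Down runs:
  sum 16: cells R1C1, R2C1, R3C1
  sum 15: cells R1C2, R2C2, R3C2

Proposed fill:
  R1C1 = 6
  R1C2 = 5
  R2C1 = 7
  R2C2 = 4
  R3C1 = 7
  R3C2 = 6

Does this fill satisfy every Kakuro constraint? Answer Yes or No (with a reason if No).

No — the across run R2C1–R2C2 sums to 11, not 7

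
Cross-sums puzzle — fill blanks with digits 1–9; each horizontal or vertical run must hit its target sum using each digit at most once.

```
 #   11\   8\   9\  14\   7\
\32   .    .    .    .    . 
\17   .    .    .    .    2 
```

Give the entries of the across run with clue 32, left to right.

8 7 3 9 5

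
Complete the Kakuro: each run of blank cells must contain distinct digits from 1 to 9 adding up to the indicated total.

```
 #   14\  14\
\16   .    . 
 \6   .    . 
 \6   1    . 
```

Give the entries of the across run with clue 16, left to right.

16 in 2 cells must be {7,9}.
R3C2 = 6 − 1 = 5 completes the 6 across.
Given what's placed, R1C2 must be 7 to fit the 16 across and 14 down.
R2C2 = 14 − 12 = 2 completes the 14 down.
R1C1 = 16 − 7 = 9 completes the 16 across.
R2C1 = 6 − 2 = 4 completes the 6 across.

9 7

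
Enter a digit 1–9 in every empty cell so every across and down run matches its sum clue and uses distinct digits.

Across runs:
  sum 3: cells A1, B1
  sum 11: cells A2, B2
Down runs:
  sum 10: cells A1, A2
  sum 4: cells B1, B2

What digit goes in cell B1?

3 in 2 cells must be {1,2}; 4 in 2 cells must be {1,3}.
The 3 across and the 4 down share only 1, so B1 = 1.
B2 = 4 − 1 = 3 completes the 4 down.
A1 = 3 − 1 = 2 completes the 3 across.
A2 = 11 − 3 = 8 completes the 11 across.

1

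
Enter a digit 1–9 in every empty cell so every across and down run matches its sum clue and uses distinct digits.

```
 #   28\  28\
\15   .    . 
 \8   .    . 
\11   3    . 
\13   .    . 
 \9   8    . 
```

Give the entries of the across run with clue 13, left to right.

9 4

R3C2 = 11 − 3 = 8 completes the 11 across.
R5C2 = 9 − 8 = 1 completes the 9 across.
Nothing is forced directly, so branch on R1C1, whose candidates are 6 or 7 or 9. If R1C1 = 7: then R1C2 would have to be in {8} for the 15 across but in {3,4,6,7,9} for the 28 down — contradiction. If R1C1 = 9: that forces R1C2 = 6, after which R2C2 would have to be in {1,2,3,5,6,7} for the 8 across but in {4,9} for the 28 down — contradiction. So R1C1 = 6.
R1C2 = 15 − 6 = 9 completes the 15 across.
No cell is forced outright now. R2C1 can only be 2 or 7 (the digits allowed by both its 8 across and its 28 down). If R2C1 = 7: then R2C2 would have to be in {1} for the 8 across but in {3,4,6,7} for the 28 down — contradiction. So R2C1 = 2.
R2C2 = 8 − 2 = 6 completes the 8 across.
R4C1 = 28 − 19 = 9 completes the 28 down.
R4C2 = 13 − 9 = 4 completes the 13 across.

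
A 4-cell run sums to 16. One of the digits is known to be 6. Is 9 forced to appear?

No

Counterexample: {1,2,6,7} sums to 16 under that restriction without using 9.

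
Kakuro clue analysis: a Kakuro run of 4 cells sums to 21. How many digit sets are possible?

4 distinct digits from 1–9 sum between 10 and 30.

11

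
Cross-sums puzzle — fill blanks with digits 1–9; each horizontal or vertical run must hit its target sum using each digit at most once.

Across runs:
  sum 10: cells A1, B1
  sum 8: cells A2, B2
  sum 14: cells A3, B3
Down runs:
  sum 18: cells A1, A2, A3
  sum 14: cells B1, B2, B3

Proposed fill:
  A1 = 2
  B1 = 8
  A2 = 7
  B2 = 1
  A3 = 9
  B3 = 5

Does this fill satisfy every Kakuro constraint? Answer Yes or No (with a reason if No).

Yes

Across: 2+8=10; 7+1=8; 9+5=14. Down: 2+7+9=18; 8+1+5=14. No digit repeats within any run.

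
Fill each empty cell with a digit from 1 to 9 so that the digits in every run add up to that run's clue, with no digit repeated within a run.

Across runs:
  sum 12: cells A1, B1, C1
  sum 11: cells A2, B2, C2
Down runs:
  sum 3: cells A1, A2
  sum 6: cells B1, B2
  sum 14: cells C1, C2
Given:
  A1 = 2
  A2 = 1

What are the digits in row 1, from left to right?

2 4 6

3 in 2 cells must be {1,2}.
Nothing is forced directly, so branch on B2, whose candidates are 2 or 4. If B2 = 4: then B1 would have to be in {1,3,4,6,7,9} for the 12 across but in {2} for the 6 down — contradiction. So B2 = 2.
B1 = 6 − 2 = 4 completes the 6 down.
C1 = 12 − 6 = 6 completes the 12 across.
C2 = 11 − 3 = 8 completes the 11 across.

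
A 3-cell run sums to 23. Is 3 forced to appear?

The only way to make 23 from 3 distinct digits is {6,8,9}, which does not contain 3.

No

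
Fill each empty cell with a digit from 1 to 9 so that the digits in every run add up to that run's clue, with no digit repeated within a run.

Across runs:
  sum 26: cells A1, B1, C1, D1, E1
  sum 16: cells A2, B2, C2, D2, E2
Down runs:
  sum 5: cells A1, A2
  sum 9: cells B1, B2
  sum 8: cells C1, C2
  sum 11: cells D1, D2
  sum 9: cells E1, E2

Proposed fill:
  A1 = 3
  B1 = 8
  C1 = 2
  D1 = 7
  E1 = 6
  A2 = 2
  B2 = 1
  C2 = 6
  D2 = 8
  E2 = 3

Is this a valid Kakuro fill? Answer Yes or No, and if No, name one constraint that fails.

No — the down run D1–D2 sums to 15, not 11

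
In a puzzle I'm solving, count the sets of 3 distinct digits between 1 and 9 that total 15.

3 distinct digits from 1–9 sum between 6 and 24.

8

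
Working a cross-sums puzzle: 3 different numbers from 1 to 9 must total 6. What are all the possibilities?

{1,2,3}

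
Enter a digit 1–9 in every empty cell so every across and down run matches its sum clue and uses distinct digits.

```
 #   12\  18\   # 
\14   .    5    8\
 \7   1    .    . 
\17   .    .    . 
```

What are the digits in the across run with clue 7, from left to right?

1 4 2

7 in 3 cells must be {1,2,4}.
R1C1 = 14 − 5 = 9 completes the 14 across.
Given what's placed, R2C2 must be 4 to fit the 7 across and 18 down.
R2C3 = 7 − 5 = 2 completes the 7 across.
R3C1 = 12 − 10 = 2 completes the 12 down.
R3C2 = 18 − 9 = 9 completes the 18 down.
R3C3 = 17 − 11 = 6 completes the 17 across.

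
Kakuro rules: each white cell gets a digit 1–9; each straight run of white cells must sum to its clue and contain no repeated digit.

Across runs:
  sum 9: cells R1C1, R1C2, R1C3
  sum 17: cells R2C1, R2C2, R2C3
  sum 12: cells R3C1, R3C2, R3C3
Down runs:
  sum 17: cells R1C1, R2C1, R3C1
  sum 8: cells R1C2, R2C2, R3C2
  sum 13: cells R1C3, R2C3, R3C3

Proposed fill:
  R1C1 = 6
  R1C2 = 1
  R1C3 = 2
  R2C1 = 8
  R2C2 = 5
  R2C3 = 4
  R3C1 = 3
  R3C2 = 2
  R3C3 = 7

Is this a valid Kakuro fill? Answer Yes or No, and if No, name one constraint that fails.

Yes

Across: 6+1+2=9; 8+5+4=17; 3+2+7=12. Down: 6+8+3=17; 1+5+2=8; 2+4+7=13. No digit repeats within any run.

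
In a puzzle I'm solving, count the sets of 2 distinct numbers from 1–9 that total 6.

2 distinct digits from 1–9 sum between 3 and 17.
Enumerating: {1,5}, {2,4}.

2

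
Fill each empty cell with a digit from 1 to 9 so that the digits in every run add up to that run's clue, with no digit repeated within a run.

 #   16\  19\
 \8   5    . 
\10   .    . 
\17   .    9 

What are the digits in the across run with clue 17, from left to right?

17 in 2 cells must be {8,9}.
R1C2 = 8 − 5 = 3 completes the 8 across.
R2C2 = 19 − 12 = 7 completes the 19 down.
R3C1 = 17 − 9 = 8 completes the 17 across.
R2C1 = 10 − 7 = 3 completes the 10 across.

8, 9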